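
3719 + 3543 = 7262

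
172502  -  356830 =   -  184328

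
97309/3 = 97309/3= 32436.33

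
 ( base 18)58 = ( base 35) 2s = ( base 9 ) 118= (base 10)98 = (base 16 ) 62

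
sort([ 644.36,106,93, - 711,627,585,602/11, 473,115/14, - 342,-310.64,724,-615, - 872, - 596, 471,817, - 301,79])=[ - 872, - 711, - 615, - 596, - 342 ,-310.64, - 301,115/14,602/11 , 79,  93, 106,471 , 473,585 , 627,644.36, 724, 817 ] 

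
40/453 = 40/453 = 0.09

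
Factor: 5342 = 2^1 *2671^1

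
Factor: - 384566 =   -  2^1*7^1*13^1 * 2113^1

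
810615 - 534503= 276112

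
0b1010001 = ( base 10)81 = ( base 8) 121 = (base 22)3F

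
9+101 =110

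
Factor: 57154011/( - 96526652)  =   - 2^( -2)*3^1 * 23^1 * 37^1* 61^1* 367^1 * 24131663^ ( - 1 ) 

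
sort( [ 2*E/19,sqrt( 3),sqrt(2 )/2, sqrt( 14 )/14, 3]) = [ sqrt( 14)/14, 2*E/19, sqrt(2)/2, sqrt(  3),3] 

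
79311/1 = 79311 = 79311.00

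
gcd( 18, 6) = 6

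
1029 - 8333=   - 7304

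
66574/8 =33287/4 = 8321.75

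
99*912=90288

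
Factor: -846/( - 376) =2^( - 2)*3^2   =  9/4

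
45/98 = 45/98 =0.46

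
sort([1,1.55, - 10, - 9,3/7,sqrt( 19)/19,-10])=[ - 10, -10 , - 9,sqrt(19)/19, 3/7,1,1.55]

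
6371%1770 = 1061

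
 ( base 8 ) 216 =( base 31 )4I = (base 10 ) 142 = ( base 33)4a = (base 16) 8E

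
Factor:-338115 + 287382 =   -  3^3*1879^1 = -50733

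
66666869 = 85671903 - 19005034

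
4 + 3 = 7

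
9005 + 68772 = 77777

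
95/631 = 95/631 = 0.15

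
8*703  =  5624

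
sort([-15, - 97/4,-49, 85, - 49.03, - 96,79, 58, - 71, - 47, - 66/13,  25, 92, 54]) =[-96, - 71, - 49.03, - 49, - 47, - 97/4, - 15,-66/13,  25, 54,  58,79,85,  92 ]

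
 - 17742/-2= 8871 + 0/1 = 8871.00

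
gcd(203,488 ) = 1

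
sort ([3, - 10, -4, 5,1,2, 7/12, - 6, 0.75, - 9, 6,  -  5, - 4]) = [ - 10,-9,-6,  -  5,  -  4,-4, 7/12,0.75, 1, 2, 3, 5, 6 ]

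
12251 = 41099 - 28848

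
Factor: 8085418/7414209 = 2^1*3^( - 2) * 74891^ ( -1)*367519^1 = 735038/674019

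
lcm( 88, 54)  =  2376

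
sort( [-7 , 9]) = [  -  7, 9 ]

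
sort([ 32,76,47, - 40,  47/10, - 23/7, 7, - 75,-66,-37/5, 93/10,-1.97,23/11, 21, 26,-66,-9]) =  [ - 75,-66, - 66,  -  40,  -  9, - 37/5,-23/7, - 1.97, 23/11, 47/10, 7, 93/10, 21, 26,32,47, 76 ]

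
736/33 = 22+10/33 = 22.30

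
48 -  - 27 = 75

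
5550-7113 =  - 1563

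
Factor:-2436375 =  -3^1*5^3 * 73^1*89^1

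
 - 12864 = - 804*16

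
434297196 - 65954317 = 368342879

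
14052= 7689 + 6363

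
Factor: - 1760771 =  - 131^1  *  13441^1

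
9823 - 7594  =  2229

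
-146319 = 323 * ( - 453)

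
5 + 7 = 12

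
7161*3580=25636380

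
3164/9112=791/2278 = 0.35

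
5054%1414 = 812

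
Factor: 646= 2^1*17^1*19^1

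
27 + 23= 50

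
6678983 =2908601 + 3770382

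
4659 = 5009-350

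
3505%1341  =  823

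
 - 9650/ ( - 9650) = 1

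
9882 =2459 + 7423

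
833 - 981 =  - 148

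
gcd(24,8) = 8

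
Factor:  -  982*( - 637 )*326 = 203924084=2^2*7^2*13^1*163^1*491^1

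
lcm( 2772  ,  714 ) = 47124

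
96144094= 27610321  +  68533773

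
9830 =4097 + 5733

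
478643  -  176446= 302197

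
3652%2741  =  911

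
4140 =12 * 345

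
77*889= 68453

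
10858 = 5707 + 5151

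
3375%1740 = 1635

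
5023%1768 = 1487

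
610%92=58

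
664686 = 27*24618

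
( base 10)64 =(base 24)2G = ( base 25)2e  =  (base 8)100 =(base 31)22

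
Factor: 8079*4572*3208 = 2^5*3^3*127^1*401^1*2693^1  =  118494499104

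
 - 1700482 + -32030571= - 33731053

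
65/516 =65/516 = 0.13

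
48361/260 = 186+1/260 = 186.00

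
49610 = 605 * 82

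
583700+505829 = 1089529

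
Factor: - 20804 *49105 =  - 2^2*5^1*7^2*23^1*61^1*743^1 = -1021580420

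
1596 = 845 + 751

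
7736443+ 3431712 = 11168155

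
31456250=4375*7190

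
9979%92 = 43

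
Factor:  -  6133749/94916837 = -3^1*19^( - 1)*23^( - 1)*37^1*55259^1 * 217201^( - 1) 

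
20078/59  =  340 + 18/59  =  340.31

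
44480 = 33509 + 10971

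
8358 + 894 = 9252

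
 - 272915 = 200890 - 473805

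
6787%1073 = 349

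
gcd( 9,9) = 9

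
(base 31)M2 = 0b1010101100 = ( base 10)684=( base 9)840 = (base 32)LC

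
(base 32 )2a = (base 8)112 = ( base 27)2k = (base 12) 62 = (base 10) 74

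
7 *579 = 4053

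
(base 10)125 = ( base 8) 175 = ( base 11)104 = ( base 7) 236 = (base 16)7d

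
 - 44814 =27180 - 71994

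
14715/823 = 14715/823 = 17.88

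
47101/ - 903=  - 47101/903= - 52.16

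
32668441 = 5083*6427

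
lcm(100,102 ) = 5100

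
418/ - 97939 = - 1 +97521/97939 = - 0.00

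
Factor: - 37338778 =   -  2^1 * 18669389^1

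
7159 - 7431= - 272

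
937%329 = 279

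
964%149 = 70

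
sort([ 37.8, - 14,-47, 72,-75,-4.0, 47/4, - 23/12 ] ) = [-75, -47, - 14, - 4.0, - 23/12,47/4,  37.8, 72] 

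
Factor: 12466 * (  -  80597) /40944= - 502361101/20472 = - 2^ ( - 3 ) * 3^(-1 )*11^1*17^1  *  23^1*271^1*431^1*853^( - 1 ) 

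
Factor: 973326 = 2^1*3^1  *162221^1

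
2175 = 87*25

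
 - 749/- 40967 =749/40967 = 0.02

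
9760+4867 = 14627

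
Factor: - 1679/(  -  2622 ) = 2^( - 1 )*3^( - 1 )*19^( - 1)*73^1 = 73/114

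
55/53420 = 11/10684 = 0.00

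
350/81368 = 25/5812= 0.00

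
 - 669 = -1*669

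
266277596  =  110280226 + 155997370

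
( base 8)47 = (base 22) 1h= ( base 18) 23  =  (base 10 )39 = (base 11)36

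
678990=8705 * 78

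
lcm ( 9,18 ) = 18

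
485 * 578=280330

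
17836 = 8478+9358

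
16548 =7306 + 9242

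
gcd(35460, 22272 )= 12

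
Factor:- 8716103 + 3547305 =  - 5168798  =  -2^1 * 19^2*7159^1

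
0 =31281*0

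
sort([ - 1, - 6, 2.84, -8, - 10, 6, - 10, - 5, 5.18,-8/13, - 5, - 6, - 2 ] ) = [ - 10,-10, - 8, - 6, - 6, - 5, -5,-2, - 1, - 8/13,  2.84,5.18, 6 ] 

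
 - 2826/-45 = 62 + 4/5 = 62.80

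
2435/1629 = 1 + 806/1629= 1.49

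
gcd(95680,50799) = 1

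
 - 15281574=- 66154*231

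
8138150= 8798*925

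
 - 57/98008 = - 1 + 97951/98008= - 0.00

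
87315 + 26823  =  114138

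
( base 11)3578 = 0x124b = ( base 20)be3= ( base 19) CI9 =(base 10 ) 4683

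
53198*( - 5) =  - 265990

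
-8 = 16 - 24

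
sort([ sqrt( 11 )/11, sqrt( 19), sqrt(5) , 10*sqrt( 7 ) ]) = [ sqrt(11)/11,sqrt( 5),sqrt(19 ), 10*sqrt(7) ]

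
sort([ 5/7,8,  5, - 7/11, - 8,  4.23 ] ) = [-8, - 7/11, 5/7,4.23,5,8 ] 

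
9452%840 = 212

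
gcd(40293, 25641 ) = 3663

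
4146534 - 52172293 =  - 48025759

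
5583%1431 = 1290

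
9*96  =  864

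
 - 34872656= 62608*(-557 )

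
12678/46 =275 + 14/23= 275.61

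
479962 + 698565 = 1178527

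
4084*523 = 2135932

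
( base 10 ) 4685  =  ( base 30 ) 565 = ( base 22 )9el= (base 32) 4id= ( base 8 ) 11115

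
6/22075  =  6/22075 = 0.00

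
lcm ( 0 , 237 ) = 0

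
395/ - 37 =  - 395/37  =  - 10.68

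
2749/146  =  18 + 121/146 = 18.83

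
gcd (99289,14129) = 1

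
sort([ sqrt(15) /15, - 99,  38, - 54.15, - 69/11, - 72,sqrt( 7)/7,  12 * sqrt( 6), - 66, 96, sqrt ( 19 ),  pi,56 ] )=[ - 99, - 72 ,-66,-54.15 , - 69/11 , sqrt( 15 )/15, sqrt(7 )/7,pi, sqrt( 19 ),12*sqrt(6), 38,56, 96 ] 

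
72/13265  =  72/13265 = 0.01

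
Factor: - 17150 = - 2^1*5^2*7^3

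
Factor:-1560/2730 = -2^2*7^( - 1)=-  4/7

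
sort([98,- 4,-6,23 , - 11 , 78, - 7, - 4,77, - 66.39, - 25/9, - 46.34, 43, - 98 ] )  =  [ - 98, - 66.39, - 46.34, - 11,-7, - 6,  -  4, - 4, - 25/9,23,43 , 77,78 , 98 ] 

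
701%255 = 191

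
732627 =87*8421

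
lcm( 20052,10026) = 20052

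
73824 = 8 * 9228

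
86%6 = 2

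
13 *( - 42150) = -547950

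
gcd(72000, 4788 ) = 36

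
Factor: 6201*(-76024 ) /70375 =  - 471424824/70375  =  - 2^3*3^2 * 5^( - 3) * 13^2*17^1*43^1*53^1*563^(  -  1)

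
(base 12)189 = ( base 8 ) 371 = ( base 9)306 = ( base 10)249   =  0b11111001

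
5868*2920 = 17134560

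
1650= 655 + 995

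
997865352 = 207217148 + 790648204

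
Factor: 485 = 5^1*97^1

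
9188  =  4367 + 4821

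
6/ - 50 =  - 3/25=   - 0.12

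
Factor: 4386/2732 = 2193/1366 = 2^( - 1) * 3^1* 17^1 *43^1*683^ ( - 1) 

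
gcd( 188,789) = 1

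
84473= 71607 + 12866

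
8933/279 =32 + 5/279 =32.02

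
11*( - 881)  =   - 9691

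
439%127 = 58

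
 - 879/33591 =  - 293/11197 = -  0.03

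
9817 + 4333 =14150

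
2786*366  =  1019676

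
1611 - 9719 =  - 8108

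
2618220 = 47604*55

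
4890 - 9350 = - 4460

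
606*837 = 507222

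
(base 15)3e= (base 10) 59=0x3b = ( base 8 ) 73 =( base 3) 2012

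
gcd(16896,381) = 3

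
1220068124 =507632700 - - 712435424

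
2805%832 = 309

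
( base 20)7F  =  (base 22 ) 71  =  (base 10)155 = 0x9b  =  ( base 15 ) A5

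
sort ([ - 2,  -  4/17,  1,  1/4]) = [-2,- 4/17,1/4,1]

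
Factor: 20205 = 3^2 * 5^1*449^1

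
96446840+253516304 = 349963144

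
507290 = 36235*14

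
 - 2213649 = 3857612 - 6071261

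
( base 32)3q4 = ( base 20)9f8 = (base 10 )3908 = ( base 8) 7504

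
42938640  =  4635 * 9264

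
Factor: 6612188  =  2^2*11^1*103^1*1459^1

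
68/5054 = 34/2527  =  0.01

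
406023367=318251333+87772034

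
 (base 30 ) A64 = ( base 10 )9184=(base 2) 10001111100000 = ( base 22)ILA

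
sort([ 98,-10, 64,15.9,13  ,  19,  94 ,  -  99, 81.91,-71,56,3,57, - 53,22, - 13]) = [ - 99, - 71,-53, - 13, - 10, 3, 13, 15.9,19, 22,  56, 57,64, 81.91,  94  ,  98]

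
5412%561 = 363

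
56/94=28/47= 0.60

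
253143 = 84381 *3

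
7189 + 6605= 13794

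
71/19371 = 71/19371 = 0.00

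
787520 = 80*9844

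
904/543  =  904/543 = 1.66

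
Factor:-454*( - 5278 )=2396212= 2^2*7^1 * 13^1*29^1*227^1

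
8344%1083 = 763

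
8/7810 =4/3905 = 0.00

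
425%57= 26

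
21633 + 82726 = 104359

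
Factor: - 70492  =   - 2^2 * 17623^1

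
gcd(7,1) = 1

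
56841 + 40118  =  96959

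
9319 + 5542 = 14861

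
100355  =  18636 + 81719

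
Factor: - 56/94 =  - 2^2 * 7^1*47^( - 1) =-28/47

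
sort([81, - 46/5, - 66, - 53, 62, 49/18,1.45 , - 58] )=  [  -  66, -58, - 53, - 46/5, 1.45,49/18, 62, 81 ] 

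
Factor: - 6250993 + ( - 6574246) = -7^1*1832177^1 = -12825239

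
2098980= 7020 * 299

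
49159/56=49159/56=877.84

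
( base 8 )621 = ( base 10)401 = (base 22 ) I5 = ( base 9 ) 485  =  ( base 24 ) gh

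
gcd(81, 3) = 3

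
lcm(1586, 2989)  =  77714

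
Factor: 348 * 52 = 2^4 * 3^1*13^1* 29^1= 18096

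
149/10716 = 149/10716= 0.01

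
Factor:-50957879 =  - 7^1*167^1*43591^1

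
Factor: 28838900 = 2^2 *5^2*288389^1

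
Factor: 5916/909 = 1972/303=2^2*3^ ( - 1 )*17^1*29^1*101^( - 1)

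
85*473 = 40205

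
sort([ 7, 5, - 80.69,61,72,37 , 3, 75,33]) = [ - 80.69,3 , 5,7, 33, 37 , 61 , 72,  75 ]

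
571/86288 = 571/86288= 0.01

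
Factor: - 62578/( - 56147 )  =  2^1*7^( - 1)*13^(- 1) * 67^1  *467^1 * 617^( - 1) 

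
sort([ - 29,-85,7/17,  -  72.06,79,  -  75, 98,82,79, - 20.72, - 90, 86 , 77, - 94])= [ - 94, - 90,  -  85, -75, - 72.06, - 29 , - 20.72,7/17, 77,79,79, 82, 86,98]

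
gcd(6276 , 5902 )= 2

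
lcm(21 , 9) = 63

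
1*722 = 722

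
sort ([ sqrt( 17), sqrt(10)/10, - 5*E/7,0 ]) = [ -5*E/7 , 0, sqrt( 10 ) /10,sqrt( 17) ]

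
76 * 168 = 12768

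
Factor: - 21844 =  - 2^2*43^1*127^1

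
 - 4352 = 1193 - 5545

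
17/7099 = 17/7099 = 0.00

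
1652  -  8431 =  - 6779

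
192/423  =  64/141 = 0.45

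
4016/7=4016/7 = 573.71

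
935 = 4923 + -3988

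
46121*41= 1890961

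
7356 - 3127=4229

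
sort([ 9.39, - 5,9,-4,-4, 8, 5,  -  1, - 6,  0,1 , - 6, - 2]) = [ - 6,-6,-5,  -  4,-4, - 2, - 1, 0, 1,5, 8,9,9.39]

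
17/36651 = 17/36651=   0.00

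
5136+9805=14941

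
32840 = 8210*4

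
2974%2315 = 659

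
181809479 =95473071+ 86336408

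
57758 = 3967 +53791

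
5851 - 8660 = - 2809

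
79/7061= 79/7061 = 0.01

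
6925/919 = 6925/919  =  7.54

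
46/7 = 46/7=6.57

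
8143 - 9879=-1736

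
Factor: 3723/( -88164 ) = -1241/29388 = -  2^( - 2 ) * 3^( - 1)*17^1*31^( - 1 )*73^1*79^(-1)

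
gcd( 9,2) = 1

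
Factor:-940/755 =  - 188/151 = -  2^2*47^1*151^(-1)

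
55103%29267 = 25836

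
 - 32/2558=-16/1279 = - 0.01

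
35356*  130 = 4596280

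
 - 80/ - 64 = 1 + 1/4=1.25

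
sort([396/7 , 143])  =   [396/7,143 ] 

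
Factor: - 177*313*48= - 2^4*3^2*59^1*313^1 =- 2659248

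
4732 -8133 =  - 3401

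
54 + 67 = 121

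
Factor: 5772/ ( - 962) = -2^1*3^1 = -6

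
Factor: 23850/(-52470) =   -  5/11=- 5^1*11^( - 1 )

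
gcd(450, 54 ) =18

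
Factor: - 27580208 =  - 2^4*41^1*42043^1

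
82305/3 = 27435 =27435.00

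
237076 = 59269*4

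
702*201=141102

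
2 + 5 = 7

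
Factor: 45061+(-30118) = 14943 = 3^1*17^1*293^1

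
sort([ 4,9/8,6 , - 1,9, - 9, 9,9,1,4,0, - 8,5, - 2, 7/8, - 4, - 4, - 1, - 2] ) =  [ - 9,-8 , - 4 ,- 4, - 2, - 2,-1, - 1,0,7/8, 1,9/8,4,  4,5,6,9,9, 9]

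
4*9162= 36648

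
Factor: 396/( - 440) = -9/10 = - 2^ ( - 1 ) * 3^2*5^( - 1) 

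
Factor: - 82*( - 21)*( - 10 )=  - 17220 = - 2^2 * 3^1  *5^1*7^1*41^1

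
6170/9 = 685 + 5/9 = 685.56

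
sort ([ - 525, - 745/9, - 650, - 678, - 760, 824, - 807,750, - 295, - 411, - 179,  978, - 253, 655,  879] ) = [-807,- 760 , - 678 , - 650 ,-525, - 411,  -  295,-253, - 179  ,-745/9, 655,  750,824, 879, 978 ]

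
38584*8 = 308672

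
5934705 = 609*9745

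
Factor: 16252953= 3^1*37^1*146423^1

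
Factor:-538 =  - 2^1*269^1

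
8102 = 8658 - 556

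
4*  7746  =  30984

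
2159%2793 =2159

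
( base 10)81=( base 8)121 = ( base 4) 1101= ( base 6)213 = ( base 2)1010001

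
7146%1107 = 504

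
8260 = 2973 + 5287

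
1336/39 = 1336/39 = 34.26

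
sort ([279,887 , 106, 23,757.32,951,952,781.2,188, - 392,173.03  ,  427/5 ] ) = [ - 392,23,427/5,106, 173.03, 188, 279,757.32,781.2,  887,951,952]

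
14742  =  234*63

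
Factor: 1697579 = 13^1*67^1*1949^1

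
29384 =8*3673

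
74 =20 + 54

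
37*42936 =1588632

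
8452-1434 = 7018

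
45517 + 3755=49272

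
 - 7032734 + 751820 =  - 6280914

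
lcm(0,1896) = 0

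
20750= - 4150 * (-5 )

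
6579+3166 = 9745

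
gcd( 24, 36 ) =12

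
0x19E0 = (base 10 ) 6624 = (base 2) 1100111100000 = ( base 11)4a82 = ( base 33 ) 62O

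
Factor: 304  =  2^4 *19^1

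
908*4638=4211304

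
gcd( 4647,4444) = 1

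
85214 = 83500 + 1714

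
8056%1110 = 286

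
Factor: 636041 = 7^1*90863^1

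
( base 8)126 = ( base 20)46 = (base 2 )1010110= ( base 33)2K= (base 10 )86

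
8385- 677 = 7708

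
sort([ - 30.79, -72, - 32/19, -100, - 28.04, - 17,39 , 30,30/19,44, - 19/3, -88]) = [ - 100, - 88,  -  72,-30.79, - 28.04, - 17,- 19/3, - 32/19,30/19,30, 39, 44 ]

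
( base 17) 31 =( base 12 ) 44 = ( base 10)52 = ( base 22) 28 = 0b110100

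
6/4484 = 3/2242= 0.00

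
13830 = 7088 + 6742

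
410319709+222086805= 632406514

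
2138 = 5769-3631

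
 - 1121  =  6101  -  7222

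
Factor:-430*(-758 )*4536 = 1478463840  =  2^5 * 3^4*5^1*7^1 * 43^1 * 379^1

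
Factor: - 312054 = -2^1 * 3^1 * 52009^1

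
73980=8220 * 9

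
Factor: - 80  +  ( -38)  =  -2^1*59^1 = - 118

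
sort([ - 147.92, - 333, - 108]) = [ - 333 ,-147.92, - 108] 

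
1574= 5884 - 4310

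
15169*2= 30338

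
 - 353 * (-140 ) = 49420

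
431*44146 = 19026926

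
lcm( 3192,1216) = 25536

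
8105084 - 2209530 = 5895554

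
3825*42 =160650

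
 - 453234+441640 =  - 11594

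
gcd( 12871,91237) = 1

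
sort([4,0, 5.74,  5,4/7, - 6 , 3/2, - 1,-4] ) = [ - 6,-4, - 1, 0, 4/7,3/2,4,  5 , 5.74 ] 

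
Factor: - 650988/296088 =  -2^(  -  1) * 3^1 * 73^( - 1 )*107^1= -321/146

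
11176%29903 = 11176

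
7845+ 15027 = 22872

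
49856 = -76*(-656 )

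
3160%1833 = 1327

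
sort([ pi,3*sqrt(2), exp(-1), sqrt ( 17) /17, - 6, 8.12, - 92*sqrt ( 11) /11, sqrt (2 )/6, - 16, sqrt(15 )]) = [  -  92 * sqrt(11)/11,  -  16, - 6, sqrt(2 )/6, sqrt (17) /17, exp( - 1 ),pi, sqrt(15), 3*sqrt(2), 8.12 ]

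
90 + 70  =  160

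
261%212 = 49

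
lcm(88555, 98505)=8766945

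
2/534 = 1/267=0.00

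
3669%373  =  312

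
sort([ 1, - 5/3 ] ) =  [ - 5/3,1 ] 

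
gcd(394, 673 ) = 1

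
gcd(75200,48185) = 5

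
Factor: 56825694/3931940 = 2^(-1)*3^2 * 5^( -1 )*19^1 * 166157^1 *196597^( -1) = 28412847/1965970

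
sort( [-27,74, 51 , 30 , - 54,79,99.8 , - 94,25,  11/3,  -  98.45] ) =[ - 98.45, - 94,-54,- 27,11/3,25 , 30,51, 74,79 , 99.8] 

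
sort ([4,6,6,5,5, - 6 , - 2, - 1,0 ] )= [ - 6, - 2,-1,0,4, 5,5,6,6]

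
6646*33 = 219318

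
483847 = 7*69121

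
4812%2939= 1873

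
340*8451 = 2873340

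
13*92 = 1196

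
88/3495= 88/3495 = 0.03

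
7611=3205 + 4406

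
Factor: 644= 2^2 *7^1*23^1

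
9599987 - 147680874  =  -138080887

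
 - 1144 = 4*(-286 ) 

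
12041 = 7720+4321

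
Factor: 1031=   1031^1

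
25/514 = 25/514=0.05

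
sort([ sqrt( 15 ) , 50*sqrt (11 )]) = [sqrt( 15), 50*sqrt(11)] 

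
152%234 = 152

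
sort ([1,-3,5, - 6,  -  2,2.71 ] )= [ - 6, - 3,-2,1, 2.71, 5] 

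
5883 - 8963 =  - 3080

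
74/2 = 37  =  37.00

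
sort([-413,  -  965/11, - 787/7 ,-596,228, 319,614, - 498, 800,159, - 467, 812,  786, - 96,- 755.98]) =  [ - 755.98,-596, - 498, - 467 , - 413, - 787/7,-96 , - 965/11,159,228, 319,614, 786 , 800, 812] 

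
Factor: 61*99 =3^2*11^1*61^1 = 6039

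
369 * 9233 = 3406977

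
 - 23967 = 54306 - 78273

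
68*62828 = 4272304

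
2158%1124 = 1034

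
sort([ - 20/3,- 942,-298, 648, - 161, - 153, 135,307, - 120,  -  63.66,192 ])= [ - 942, - 298, - 161, - 153, - 120, - 63.66, - 20/3, 135, 192, 307,648 ]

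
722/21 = 34+8/21 =34.38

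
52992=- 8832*(-6)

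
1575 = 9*175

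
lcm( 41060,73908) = 369540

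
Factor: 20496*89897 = 2^4*3^1 * 7^1*61^1 * 89897^1 = 1842528912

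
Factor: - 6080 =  - 2^6*5^1*19^1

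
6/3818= 3/1909 =0.00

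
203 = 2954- 2751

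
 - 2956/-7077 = 2956/7077 = 0.42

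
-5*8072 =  - 40360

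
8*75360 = 602880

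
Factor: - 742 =- 2^1*7^1*53^1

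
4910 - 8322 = -3412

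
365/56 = 365/56 = 6.52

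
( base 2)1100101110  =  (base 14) 422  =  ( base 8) 1456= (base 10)814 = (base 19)24G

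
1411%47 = 1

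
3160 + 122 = 3282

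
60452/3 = 20150 + 2/3 =20150.67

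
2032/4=508 = 508.00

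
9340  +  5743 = 15083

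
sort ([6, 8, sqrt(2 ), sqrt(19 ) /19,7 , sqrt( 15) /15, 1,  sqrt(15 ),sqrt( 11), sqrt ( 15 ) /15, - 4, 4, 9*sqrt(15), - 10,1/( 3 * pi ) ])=[ - 10, - 4,1/( 3*pi ),sqrt( 19)/19,sqrt( 15 ) /15, sqrt( 15 ) /15, 1, sqrt( 2 ),sqrt( 11), sqrt(15 ), 4, 6, 7, 8, 9 * sqrt( 15 ) ] 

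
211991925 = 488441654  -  276449729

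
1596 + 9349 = 10945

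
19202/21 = 19202/21  =  914.38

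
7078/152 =46 +43/76= 46.57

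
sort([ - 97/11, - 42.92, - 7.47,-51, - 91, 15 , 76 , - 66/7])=[ - 91, - 51,-42.92, - 66/7, - 97/11, - 7.47,15 , 76]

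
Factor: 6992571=3^1*941^1*2477^1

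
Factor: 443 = 443^1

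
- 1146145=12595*( - 91) 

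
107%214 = 107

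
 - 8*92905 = -743240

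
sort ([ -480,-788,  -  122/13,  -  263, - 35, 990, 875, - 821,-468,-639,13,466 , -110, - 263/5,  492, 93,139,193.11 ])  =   [-821,-788,-639 , - 480,  -  468,-263, - 110 ,  -  263/5, - 35, - 122/13,13, 93,139,193.11,466, 492,  875, 990]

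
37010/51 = 37010/51 =725.69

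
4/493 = 4/493 = 0.01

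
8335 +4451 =12786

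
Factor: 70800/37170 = 2^3*3^(-1) *5^1*7^( - 1) = 40/21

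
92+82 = 174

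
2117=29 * 73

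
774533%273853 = 226827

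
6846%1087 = 324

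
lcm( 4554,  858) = 59202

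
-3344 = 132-3476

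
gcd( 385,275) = 55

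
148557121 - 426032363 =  - 277475242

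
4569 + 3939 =8508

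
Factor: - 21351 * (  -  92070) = 2^1*3^4*5^1 * 11^2*31^1*647^1 = 1965786570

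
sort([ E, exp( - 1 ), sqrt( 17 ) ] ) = [ exp( -1), E, sqrt(17)]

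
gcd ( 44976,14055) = 2811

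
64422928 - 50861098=13561830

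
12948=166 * 78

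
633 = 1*633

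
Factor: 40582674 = 2^1 * 3^3*11^2 * 6211^1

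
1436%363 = 347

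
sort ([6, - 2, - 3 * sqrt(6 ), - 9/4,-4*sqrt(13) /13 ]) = [ - 3 * sqrt(6),- 9/4, - 2,- 4 * sqrt(13)/13, 6] 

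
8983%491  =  145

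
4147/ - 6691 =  - 1 + 2544/6691 = - 0.62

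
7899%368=171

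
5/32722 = 5/32722 = 0.00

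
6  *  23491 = 140946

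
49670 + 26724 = 76394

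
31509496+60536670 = 92046166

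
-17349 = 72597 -89946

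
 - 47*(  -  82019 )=3854893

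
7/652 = 7/652= 0.01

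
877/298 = 2+281/298 = 2.94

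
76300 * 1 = 76300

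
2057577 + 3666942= 5724519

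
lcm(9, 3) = 9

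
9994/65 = 153 +49/65 = 153.75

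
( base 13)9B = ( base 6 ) 332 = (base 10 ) 128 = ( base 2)10000000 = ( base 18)72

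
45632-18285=27347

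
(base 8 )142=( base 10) 98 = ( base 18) 58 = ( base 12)82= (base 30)38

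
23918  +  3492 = 27410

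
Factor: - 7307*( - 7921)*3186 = 2^1*3^3*59^1*89^2*7307^1 = 184401687942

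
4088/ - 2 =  - 2044 + 0/1 = -  2044.00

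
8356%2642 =430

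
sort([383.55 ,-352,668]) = [ - 352 , 383.55,668]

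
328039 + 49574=377613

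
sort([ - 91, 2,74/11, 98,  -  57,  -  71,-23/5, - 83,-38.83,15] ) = [ - 91,-83,-71  ,-57,-38.83,- 23/5,2,74/11, 15 , 98]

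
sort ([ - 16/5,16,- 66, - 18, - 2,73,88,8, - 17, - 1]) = [ - 66,-18,  -  17,-16/5, - 2, - 1,8, 16,73,88] 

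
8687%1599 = 692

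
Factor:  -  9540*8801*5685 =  - 477321354900  =  - 2^2*3^3*5^2*13^1*53^1 * 379^1*677^1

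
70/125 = 14/25 = 0.56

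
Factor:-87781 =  - 41^1 * 2141^1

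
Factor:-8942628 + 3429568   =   - 2^2*5^1 * 7^1*53^1 * 743^1 = - 5513060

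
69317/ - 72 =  - 69317/72 = - 962.74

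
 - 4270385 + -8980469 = -13250854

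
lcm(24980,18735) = 74940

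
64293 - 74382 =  - 10089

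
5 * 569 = 2845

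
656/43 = 15+ 11/43 =15.26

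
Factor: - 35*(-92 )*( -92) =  - 2^4*5^1*7^1*23^2 = - 296240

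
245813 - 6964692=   -6718879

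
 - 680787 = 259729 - 940516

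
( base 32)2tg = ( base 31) 33G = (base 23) 5f2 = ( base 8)5660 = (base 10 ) 2992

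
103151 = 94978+8173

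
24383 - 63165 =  - 38782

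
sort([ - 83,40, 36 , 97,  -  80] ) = [ - 83,-80, 36, 40,  97] 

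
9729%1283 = 748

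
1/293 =1/293 = 0.00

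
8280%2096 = 1992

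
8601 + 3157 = 11758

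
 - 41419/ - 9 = 4602 + 1/9 = 4602.11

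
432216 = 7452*58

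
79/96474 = 79/96474 = 0.00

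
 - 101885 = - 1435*71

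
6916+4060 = 10976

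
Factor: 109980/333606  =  2^1 * 3^1*5^1*7^ ( - 1)*13^( - 1 )= 30/91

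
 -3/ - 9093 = 1/3031 = 0.00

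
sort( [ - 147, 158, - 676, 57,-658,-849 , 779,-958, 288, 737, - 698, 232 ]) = [-958 , - 849, - 698, -676,-658, - 147, 57, 158,  232,  288, 737,  779 ] 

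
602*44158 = 26583116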